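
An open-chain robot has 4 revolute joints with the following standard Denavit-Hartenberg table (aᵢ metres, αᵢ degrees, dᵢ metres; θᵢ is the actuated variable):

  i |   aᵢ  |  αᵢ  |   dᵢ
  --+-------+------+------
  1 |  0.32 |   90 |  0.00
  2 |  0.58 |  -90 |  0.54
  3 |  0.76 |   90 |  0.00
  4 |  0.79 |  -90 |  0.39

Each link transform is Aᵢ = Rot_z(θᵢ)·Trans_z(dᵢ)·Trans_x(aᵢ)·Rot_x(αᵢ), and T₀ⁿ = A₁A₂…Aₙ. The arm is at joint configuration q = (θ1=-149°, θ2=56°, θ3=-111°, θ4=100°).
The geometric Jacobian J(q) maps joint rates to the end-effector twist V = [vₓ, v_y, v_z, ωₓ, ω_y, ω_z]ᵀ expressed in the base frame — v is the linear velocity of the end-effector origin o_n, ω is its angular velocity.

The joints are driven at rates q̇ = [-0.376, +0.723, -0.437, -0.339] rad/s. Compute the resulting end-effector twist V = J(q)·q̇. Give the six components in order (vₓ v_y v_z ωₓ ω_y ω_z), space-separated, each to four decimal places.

o_n = [-0.2235, 1.0110, 0.4290]
J₁: ẑ×o_n = [-1.0110, -0.2235, 0.0000], ω = ẑ
J2: z=[-0.5150, 0.8572, 0.0000] o=[-0.2743, -0.1648, 0.0000] → [0.3677, 0.2210, -0.6491, -0.5150, 0.8572, 0.0000]
J3: z=[0.7106, 0.4270, 0.5592] o=[-0.8304, 0.1310, 0.4808] → [-0.5142, 0.3762, 0.3662, 0.7106, 0.4270, 0.5592]
J4: z=[0.6321, -0.0383, -0.7740] o=[-1.0653, 0.8176, 0.2550] → [0.1430, -0.7615, 0.1544, 0.6321, -0.0383, -0.7740]
V = J·q̇ = [0.8222, 0.3375, -0.6816, -0.8972, 0.4461, -0.3580]

0.8222 0.3375 -0.6816 -0.8972 0.4461 -0.3580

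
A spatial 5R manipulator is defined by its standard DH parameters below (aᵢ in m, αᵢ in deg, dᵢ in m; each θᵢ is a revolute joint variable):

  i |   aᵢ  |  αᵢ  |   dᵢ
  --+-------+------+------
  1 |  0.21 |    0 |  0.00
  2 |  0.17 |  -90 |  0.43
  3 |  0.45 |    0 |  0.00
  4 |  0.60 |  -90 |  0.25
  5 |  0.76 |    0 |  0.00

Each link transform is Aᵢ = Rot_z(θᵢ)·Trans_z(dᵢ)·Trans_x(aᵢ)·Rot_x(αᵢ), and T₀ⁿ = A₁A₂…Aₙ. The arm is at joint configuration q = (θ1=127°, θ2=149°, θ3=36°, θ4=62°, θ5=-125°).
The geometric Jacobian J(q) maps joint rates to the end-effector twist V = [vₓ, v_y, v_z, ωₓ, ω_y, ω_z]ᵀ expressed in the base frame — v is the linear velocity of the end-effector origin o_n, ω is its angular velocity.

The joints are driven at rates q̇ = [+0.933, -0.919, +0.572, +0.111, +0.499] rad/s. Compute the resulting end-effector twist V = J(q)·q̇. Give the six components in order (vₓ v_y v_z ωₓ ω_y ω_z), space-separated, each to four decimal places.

o_n = [0.7948, -0.2495, 0.0030]
J₁: ẑ×o_n = [0.2495, 0.7948, -0.0000], ω = ẑ
J2: z=[0.0000, 0.0000, 1.0000] o=[-0.1264, 0.1677, 0.0000] → [0.4172, 0.9212, -0.0000, 0.0000, 0.0000, 1.0000]
J3: z=[0.9945, 0.1045, 0.0000] o=[-0.1086, -0.0014, 0.4300] → [-0.0446, 0.4246, -0.3412, 0.9945, 0.1045, 0.0000]
J4: z=[0.9945, 0.1045, 0.0000] o=[-0.0706, -0.3634, 0.1655] → [-0.0170, 0.1616, 0.0228, 0.9945, 0.1045, 0.0000]
J5: z=[-0.1035, 0.9848, 0.1392] o=[0.1693, -0.2542, -0.4287] → [0.4245, 0.1317, -0.6165, -0.1035, 0.9848, 0.1392]
V = J·q̇ = [0.0338, 0.2216, -0.5003, 0.6276, 0.5628, 0.0834]

0.0338 0.2216 -0.5003 0.6276 0.5628 0.0834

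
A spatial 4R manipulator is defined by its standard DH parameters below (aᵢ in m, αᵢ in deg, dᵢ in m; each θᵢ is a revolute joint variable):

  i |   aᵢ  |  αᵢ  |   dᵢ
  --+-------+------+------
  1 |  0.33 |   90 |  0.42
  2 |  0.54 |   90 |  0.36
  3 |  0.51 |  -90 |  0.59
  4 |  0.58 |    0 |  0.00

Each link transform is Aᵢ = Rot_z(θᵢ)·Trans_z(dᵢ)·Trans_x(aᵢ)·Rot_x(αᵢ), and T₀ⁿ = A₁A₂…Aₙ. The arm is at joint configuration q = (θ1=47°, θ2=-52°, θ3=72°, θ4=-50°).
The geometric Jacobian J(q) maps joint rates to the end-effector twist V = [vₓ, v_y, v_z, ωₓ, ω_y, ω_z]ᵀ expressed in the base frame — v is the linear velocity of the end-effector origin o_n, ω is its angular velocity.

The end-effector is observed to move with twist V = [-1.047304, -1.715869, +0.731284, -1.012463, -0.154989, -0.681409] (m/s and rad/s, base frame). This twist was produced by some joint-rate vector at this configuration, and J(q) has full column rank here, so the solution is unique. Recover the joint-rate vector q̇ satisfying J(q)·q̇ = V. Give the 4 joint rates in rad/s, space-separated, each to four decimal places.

-0.6870 -0.7970 0.6300 0.5250

o_n = [0.8878, -0.8069, -0.8573]
J₁: ẑ×o_n = [0.8069, 0.8878, -0.0000], ω = ẑ
J2: z=[0.7314, -0.6820, 0.0000] o=[0.2251, 0.2413, 0.4200] → [0.8711, 0.9341, -0.3146, 0.7314, -0.6820, 0.0000]
J3: z=[-0.5374, -0.5763, -0.6157] o=[0.7151, 0.2390, -0.0055] → [-0.1530, -0.5641, 0.6616, -0.5374, -0.5763, -0.6157]
J4: z=[-0.1733, -0.6390, 0.7494] o=[0.8189, -0.3609, -0.4930] → [0.5670, -0.0115, 0.1213, -0.1733, -0.6390, 0.7494]
q̇ = J⁺·V = [-0.6870, -0.7970, 0.6300, 0.5250]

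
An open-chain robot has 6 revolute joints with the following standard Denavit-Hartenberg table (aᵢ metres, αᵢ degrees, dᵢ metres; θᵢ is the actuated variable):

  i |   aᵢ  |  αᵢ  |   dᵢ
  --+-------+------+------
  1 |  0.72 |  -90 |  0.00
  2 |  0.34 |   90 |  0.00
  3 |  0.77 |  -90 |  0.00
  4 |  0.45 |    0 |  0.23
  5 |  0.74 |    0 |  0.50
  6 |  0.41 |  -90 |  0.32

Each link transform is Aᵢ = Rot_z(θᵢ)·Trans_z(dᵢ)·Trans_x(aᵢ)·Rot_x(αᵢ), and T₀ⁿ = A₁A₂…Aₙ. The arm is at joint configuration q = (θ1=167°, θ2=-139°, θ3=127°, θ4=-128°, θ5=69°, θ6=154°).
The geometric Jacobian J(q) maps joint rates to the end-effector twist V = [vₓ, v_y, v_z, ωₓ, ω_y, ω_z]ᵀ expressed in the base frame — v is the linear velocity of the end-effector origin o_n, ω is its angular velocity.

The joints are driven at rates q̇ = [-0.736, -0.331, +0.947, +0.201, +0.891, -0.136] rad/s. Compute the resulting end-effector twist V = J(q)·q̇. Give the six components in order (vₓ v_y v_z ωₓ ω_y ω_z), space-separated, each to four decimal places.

o_n = [-1.0766, 0.2099, -1.0962]
J₁: ẑ×o_n = [-0.2099, -1.0766, 0.0000], ω = ẑ
J2: z=[-0.2250, -0.9744, 0.0000] o=[-0.7015, 0.1620, 0.0000] → [1.0681, -0.2466, -0.3762, -0.2250, -0.9744, 0.0000]
J3: z=[0.6392, -0.1476, -0.7547] o=[-0.4515, 0.1042, 0.2231] → [0.2745, 1.3151, -0.0247, 0.6392, -0.1476, -0.7547]
J4: z=[-0.4519, 0.7220, -0.5240] o=[-0.9306, -0.4163, -0.0810] → [-0.4049, -0.3823, -0.1776, -0.4519, 0.7220, -0.5240]
J5: z=[-0.4519, 0.7220, -0.5240] o=[-0.6355, -0.1153, -0.3597] → [-0.3613, -0.1017, 0.1715, -0.4519, 0.7220, -0.5240]
J6: z=[-0.4519, 0.7220, -0.5240] o=[-0.6931, -0.1055, -1.2509] → [0.2770, 0.2708, 0.1343, -0.4519, 0.7220, -0.5240]
V = J·q̇ = [-0.3801, 1.9151, 0.2000, 0.2478, 0.8730, -1.9516]

-0.3801 1.9151 0.2000 0.2478 0.8730 -1.9516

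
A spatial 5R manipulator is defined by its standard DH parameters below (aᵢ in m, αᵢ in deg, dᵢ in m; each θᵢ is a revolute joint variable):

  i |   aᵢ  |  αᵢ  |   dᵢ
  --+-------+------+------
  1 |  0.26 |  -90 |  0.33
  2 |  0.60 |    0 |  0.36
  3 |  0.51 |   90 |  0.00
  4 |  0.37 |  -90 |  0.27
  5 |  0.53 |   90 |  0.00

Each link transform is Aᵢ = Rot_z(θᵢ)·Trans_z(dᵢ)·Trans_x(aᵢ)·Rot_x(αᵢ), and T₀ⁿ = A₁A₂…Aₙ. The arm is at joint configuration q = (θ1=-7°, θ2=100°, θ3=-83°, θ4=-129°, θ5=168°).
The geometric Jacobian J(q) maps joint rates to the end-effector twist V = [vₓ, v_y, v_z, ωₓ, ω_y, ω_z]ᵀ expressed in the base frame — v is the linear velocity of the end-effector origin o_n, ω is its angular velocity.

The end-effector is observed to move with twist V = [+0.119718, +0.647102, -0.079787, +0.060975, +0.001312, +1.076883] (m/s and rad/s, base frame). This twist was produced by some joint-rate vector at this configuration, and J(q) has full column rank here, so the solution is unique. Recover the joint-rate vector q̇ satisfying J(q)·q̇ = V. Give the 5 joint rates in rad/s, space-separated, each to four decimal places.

o_n = [0.8317, 0.3768, -0.2845]
J₁: ẑ×o_n = [-0.3768, 0.8317, 0.0000], ω = ẑ
J2: z=[0.1219, 0.9925, 0.0000] o=[0.2581, -0.0317, 0.3300] → [-0.6099, 0.0749, -0.5196, 0.1219, 0.9925, 0.0000]
J3: z=[0.1219, 0.9925, 0.0000] o=[0.1985, 0.3383, -0.2609] → [-0.0234, 0.0029, -0.6238, 0.1219, 0.9925, 0.0000]
J4: z=[0.2902, -0.0356, 0.9563] o=[0.6826, 0.2789, -0.4100] → [-0.0981, 0.1061, 0.0337, 0.2902, -0.0356, 0.9563]
J5: z=[0.6610, -0.7152, -0.2272] o=[0.5049, 0.0110, -0.0837] → [0.2267, 0.0584, 0.4755, 0.6610, -0.7152, -0.2272]
q̇ = J⁺·V = [0.8130, -0.7810, 0.7740, 0.2700, -0.0250]

0.8130 -0.7810 0.7740 0.2700 -0.0250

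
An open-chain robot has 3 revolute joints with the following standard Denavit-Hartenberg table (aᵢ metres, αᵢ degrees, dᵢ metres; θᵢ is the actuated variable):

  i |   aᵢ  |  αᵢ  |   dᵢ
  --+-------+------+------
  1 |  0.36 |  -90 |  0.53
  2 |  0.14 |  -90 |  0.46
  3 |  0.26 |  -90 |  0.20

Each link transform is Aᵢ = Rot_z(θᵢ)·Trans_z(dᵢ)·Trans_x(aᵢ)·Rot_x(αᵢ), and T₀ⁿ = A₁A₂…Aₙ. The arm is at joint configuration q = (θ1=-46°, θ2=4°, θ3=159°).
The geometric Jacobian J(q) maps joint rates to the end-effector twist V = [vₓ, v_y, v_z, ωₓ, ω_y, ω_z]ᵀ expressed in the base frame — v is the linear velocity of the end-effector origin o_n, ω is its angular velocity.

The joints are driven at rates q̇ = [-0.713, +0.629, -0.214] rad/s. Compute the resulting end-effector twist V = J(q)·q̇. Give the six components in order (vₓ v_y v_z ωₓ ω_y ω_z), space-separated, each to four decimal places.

-0.0508 -0.2721 0.0718 0.4628 0.4262 -0.4995

o_n = [0.4331, 0.0796, 0.3377]
J₁: ẑ×o_n = [-0.0796, 0.4331, 0.0000], ω = ẑ
J2: z=[0.7193, 0.6947, 0.0000] o=[0.2501, -0.2590, 0.5300] → [-0.1336, 0.1384, 0.1164, 0.7193, 0.6947, 0.0000]
J3: z=[-0.0485, 0.0502, -0.9976] o=[0.6780, -0.0399, 0.5202] → [0.1100, 0.2355, 0.0065, -0.0485, 0.0502, -0.9976]
V = J·q̇ = [-0.0508, -0.2721, 0.0718, 0.4628, 0.4262, -0.4995]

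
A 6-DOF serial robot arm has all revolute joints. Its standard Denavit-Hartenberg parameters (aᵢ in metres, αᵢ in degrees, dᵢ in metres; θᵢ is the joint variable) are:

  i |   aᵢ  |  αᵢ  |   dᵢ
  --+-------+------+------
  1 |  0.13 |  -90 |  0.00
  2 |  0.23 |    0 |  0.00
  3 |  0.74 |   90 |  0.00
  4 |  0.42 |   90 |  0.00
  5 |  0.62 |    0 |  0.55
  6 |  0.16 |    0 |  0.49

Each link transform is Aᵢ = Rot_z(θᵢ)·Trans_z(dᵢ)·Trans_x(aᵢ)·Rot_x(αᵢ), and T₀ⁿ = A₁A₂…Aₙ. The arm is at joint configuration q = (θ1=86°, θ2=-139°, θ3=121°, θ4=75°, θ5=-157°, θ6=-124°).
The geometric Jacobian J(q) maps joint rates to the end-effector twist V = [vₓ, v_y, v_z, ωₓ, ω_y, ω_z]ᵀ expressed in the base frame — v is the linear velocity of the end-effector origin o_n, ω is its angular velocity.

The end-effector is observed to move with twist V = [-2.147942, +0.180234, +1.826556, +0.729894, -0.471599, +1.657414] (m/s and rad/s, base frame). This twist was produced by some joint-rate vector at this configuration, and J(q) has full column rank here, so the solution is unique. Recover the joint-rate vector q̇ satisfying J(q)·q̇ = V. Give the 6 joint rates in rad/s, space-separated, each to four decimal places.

o_n = [0.4968, 1.5815, 0.5994]
J₁: ẑ×o_n = [-1.5815, 0.4968, 0.0000], ω = ẑ
J2: z=[-0.9976, 0.0698, 0.0000] o=[0.0091, 0.1297, 0.0000] → [0.0418, 0.5979, -1.4823, -0.9976, 0.0698, 0.0000]
J3: z=[-0.9976, 0.0698, 0.0000] o=[-0.0030, -0.0435, 0.1509] → [0.0313, 0.4474, -1.6559, -0.9976, 0.0698, 0.0000]
J4: z=[-0.0216, -0.3083, 0.9511] o=[0.0461, 0.6586, 0.3796] → [-0.9455, 0.4334, 0.1191, -0.0216, -0.3083, 0.9511]
J5: z=[0.3223, 0.8984, 0.2985] o=[-0.3514, 0.7900, 0.4132] → [-0.0690, 0.1932, -0.5069, 0.3223, 0.8984, 0.2985]
J6: z=[0.3223, 0.8984, 0.2985] o=[0.3712, 1.1802, 0.3013] → [0.1480, -0.0586, 0.0165, 0.3223, 0.8984, 0.2985]
q̇ = J⁺·V = [0.9820, -0.4330, -0.3790, 0.7720, -0.8950, 0.6980]

0.9820 -0.4330 -0.3790 0.7720 -0.8950 0.6980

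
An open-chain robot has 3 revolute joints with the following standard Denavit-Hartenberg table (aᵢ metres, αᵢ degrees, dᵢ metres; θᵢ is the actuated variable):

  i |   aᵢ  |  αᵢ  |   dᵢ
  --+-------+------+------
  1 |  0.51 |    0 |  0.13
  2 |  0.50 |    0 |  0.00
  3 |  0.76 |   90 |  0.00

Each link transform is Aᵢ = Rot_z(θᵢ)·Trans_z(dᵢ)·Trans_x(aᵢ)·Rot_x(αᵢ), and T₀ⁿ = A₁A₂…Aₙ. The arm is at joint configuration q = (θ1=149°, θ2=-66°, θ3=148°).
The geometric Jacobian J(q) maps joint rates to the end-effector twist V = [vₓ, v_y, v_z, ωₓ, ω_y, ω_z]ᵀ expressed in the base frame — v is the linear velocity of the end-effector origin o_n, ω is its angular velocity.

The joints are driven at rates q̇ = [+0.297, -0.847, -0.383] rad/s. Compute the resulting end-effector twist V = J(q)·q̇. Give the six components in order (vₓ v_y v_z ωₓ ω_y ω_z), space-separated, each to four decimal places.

o_n = [-0.8545, 0.1683, 0.1300]
J₁: ẑ×o_n = [-0.1683, -0.8545, 0.0000], ω = ẑ
J2: z=[0.0000, 0.0000, 1.0000] o=[-0.4372, 0.2627, 0.1300] → [0.0944, -0.4173, 0.0000, 0.0000, 0.0000, 1.0000]
J3: z=[0.0000, 0.0000, 1.0000] o=[-0.3762, 0.7589, 0.1300] → [0.5906, -0.4783, 0.0000, 0.0000, 0.0000, 1.0000]
V = J·q̇ = [-0.3561, 0.2829, 0.0000, 0.0000, 0.0000, -0.9330]

-0.3561 0.2829 0.0000 0.0000 0.0000 -0.9330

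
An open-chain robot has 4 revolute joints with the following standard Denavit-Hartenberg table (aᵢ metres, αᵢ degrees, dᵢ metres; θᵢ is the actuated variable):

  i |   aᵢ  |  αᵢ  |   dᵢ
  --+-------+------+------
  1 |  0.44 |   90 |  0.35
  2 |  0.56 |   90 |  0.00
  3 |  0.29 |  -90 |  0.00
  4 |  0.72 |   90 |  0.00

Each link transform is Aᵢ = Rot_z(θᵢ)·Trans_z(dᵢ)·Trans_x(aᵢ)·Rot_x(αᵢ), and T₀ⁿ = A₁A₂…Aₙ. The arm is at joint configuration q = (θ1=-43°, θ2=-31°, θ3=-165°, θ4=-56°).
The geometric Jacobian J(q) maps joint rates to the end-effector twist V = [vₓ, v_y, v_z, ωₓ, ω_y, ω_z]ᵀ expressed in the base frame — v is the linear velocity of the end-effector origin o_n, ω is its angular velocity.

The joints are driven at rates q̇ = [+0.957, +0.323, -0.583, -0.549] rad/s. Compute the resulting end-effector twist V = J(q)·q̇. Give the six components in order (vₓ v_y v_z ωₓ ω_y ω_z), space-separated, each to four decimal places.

o_n = [0.1509, 0.1044, -0.1055]
J₁: ẑ×o_n = [-0.1044, 0.1509, 0.0000], ω = ẑ
J2: z=[-0.6820, -0.7314, 0.0000] o=[0.3218, -0.3001, 0.3500] → [0.3331, -0.3107, -0.4009, -0.6820, -0.7314, 0.0000]
J3: z=[-0.3767, 0.3513, -0.8572] o=[0.6729, -0.6274, 0.0616] → [0.5686, 0.3845, -0.0923, -0.3767, 0.3513, -0.8572]
J4: z=[0.8210, 0.5551, -0.1333] o=[0.5484, -0.4088, 0.2059] → [-0.1044, 0.3086, 0.6421, 0.8210, 0.5551, -0.1333]
V = J·q̇ = [-0.2665, -0.3496, -0.4282, -0.4514, -0.7458, 1.5299]

-0.2665 -0.3496 -0.4282 -0.4514 -0.7458 1.5299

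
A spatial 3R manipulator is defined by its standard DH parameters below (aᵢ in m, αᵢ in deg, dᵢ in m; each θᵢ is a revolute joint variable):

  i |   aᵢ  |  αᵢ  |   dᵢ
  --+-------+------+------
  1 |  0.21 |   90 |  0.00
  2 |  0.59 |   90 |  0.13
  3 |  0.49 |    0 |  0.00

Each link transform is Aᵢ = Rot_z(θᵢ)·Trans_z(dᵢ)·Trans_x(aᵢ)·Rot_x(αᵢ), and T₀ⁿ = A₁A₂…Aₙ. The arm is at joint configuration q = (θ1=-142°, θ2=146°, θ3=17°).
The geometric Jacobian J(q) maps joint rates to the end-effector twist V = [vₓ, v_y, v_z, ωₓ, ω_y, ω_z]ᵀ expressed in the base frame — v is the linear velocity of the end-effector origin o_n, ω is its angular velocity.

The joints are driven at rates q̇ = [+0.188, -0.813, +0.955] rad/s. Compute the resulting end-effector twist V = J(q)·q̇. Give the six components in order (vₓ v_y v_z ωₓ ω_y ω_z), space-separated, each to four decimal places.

-0.8619 0.0538 0.6370 0.0797 -0.9694 0.9797

o_n = [0.3578, 0.6264, 0.5920]
J₁: ẑ×o_n = [-0.6264, 0.3578, 0.0000], ω = ẑ
J2: z=[-0.6157, 0.7880, 0.0000] o=[-0.1655, -0.1293, 0.0000] → [0.4665, 0.3644, -0.8776, -0.6157, 0.7880, 0.0000]
J3: z=[-0.4407, -0.3443, 0.8290] o=[0.1399, 0.2743, 0.3299] → [-0.3821, 0.2961, -0.0801, -0.4407, -0.3443, 0.8290]
V = J·q̇ = [-0.8619, 0.0538, 0.6370, 0.0797, -0.9694, 0.9797]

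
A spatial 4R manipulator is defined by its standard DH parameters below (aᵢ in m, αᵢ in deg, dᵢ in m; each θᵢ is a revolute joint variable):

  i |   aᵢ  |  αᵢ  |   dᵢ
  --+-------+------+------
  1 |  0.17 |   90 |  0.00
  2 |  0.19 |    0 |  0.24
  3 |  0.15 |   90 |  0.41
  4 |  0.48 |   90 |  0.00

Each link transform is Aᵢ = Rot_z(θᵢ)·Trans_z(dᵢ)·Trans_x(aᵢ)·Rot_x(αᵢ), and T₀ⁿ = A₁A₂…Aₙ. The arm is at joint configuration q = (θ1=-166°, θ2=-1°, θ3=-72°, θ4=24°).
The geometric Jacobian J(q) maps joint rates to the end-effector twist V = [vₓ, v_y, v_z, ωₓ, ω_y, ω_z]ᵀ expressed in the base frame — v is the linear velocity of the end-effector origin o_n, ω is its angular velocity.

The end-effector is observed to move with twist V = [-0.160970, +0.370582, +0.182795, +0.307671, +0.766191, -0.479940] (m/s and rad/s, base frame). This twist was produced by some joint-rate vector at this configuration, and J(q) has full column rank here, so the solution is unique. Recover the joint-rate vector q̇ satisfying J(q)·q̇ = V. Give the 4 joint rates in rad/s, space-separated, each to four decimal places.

-0.3320 -0.1410 0.8100 0.5060

o_n = [-0.7207, 0.6914, -0.5661]
J₁: ẑ×o_n = [-0.6914, -0.7207, 0.0000], ω = ẑ
J2: z=[-0.2419, 0.9703, 0.0000] o=[-0.1650, -0.0411, 0.0000] → [-0.5493, -0.1370, 0.3620, -0.2419, 0.9703, 0.0000]
J3: z=[-0.2419, 0.9703, 0.0000] o=[-0.4073, 0.1458, -0.0033] → [-0.5461, -0.1362, 0.1721, -0.2419, 0.9703, 0.0000]
J4: z=[0.9279, 0.2314, -0.2924] o=[-0.5491, 0.5330, -0.1468] → [-0.0507, 0.4393, 0.1867, 0.9279, 0.2314, -0.2924]
q̇ = J⁺·V = [-0.3320, -0.1410, 0.8100, 0.5060]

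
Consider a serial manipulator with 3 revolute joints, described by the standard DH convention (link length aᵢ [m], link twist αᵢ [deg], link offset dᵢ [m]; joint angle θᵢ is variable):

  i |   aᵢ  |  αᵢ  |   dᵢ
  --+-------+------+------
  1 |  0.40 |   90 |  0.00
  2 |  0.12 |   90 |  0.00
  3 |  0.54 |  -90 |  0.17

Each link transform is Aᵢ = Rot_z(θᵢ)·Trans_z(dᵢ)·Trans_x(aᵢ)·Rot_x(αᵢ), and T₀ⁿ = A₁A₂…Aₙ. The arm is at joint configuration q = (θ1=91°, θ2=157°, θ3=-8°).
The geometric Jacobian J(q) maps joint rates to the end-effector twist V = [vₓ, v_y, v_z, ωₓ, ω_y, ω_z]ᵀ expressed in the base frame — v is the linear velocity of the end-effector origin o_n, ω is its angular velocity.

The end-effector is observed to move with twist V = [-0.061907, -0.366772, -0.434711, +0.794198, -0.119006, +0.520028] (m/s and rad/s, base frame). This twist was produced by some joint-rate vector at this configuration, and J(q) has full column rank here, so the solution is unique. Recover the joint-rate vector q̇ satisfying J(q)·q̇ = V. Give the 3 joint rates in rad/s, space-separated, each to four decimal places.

o_n = [-0.0728, -0.1376, 0.4123]
J₁: ẑ×o_n = [0.1376, -0.0728, 0.0000], ω = ẑ
J2: z=[0.9998, 0.0175, 0.0000] o=[-0.0070, 0.3999, 0.0000] → [0.0072, -0.4123, -0.5363, 0.9998, 0.0175, 0.0000]
J3: z=[-0.0068, 0.3907, 0.9205] o=[-0.0051, 0.2895, 0.0469] → [0.5359, -0.0598, 0.0294, -0.0068, 0.3907, 0.9205]
q̇ = J⁺·V = [0.8330, 0.7920, -0.3400]

0.8330 0.7920 -0.3400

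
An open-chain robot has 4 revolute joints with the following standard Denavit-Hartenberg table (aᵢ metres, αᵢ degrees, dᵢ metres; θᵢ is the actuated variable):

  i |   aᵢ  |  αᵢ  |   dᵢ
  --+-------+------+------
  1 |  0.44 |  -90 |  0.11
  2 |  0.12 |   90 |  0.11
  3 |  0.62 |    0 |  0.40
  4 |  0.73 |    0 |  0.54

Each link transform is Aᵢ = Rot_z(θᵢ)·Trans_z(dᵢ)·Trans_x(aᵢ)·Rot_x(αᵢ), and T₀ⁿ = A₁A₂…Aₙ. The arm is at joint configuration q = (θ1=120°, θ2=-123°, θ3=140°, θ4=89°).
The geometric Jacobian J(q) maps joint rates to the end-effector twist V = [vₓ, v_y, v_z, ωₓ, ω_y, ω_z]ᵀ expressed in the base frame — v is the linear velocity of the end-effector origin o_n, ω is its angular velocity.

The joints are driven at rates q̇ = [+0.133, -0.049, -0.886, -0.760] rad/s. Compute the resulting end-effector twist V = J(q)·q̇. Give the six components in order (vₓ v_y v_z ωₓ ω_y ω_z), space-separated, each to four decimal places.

-1.2426 -0.2941 -0.4808 -0.6478 1.2200 1.0295

o_n = [-0.0162, 0.1128, -1.1013]
J₁: ẑ×o_n = [-0.1128, -0.0162, 0.0000], ω = ẑ
J2: z=[-0.8660, -0.5000, 0.0000] o=[-0.2200, 0.3811, 0.1100] → [0.6057, -1.0490, 0.3342, -0.8660, -0.5000, 0.0000]
J3: z=[0.4193, -0.7263, -0.5446] o=[-0.2826, 0.2695, 0.2106] → [0.8676, 0.4050, 0.1278, 0.4193, -0.7263, -0.5446]
J4: z=[0.4193, -0.7263, -0.5446] o=[-0.5893, 0.0037, -0.4055] → [0.5648, -0.0204, 0.4621, 0.4193, -0.7263, -0.5446]
V = J·q̇ = [-1.2426, -0.2941, -0.4808, -0.6478, 1.2200, 1.0295]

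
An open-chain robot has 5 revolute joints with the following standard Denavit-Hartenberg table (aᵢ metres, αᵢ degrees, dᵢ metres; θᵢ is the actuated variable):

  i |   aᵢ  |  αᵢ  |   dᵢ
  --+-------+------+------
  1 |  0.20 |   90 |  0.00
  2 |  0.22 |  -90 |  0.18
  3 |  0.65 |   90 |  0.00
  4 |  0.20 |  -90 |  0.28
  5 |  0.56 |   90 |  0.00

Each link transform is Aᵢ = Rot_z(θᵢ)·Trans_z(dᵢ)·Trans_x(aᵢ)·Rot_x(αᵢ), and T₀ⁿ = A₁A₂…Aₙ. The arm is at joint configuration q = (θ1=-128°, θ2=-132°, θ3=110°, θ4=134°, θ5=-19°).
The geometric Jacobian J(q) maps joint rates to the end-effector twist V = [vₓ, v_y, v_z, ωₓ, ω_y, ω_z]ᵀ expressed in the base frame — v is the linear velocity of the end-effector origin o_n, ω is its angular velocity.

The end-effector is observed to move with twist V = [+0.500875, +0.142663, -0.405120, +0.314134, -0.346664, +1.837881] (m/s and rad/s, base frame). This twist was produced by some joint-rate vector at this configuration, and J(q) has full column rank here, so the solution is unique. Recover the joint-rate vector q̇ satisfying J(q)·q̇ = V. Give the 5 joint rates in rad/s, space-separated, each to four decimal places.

o_n = [-0.0250, -0.2151, -0.8011]
J₁: ẑ×o_n = [0.2151, -0.0250, 0.0000], ω = ẑ
J2: z=[-0.7880, 0.6157, 0.0000] o=[-0.1231, -0.1576, 0.0000] → [-0.4932, -0.6312, -0.0152, -0.7880, 0.6157, 0.0000]
J3: z=[-0.4575, -0.5856, -0.6691] o=[-0.1743, 0.0692, -0.1635] → [0.1831, -0.3917, 0.2175, -0.4575, -0.5856, -0.6691]
J4: z=[0.6566, 0.2849, -0.6983] o=[0.2154, -0.4240, 0.0017] → [-0.0828, 0.6950, 0.2057, 0.6566, 0.2849, -0.6983]
J5: z=[-0.1135, 0.9527, 0.2820] o=[0.2501, -0.3231, -0.3254] → [-0.4836, -0.1316, 0.2498, -0.1135, 0.9527, 0.2820]
q̇ = J⁺·V = [0.8860, -0.4730, -0.8180, -0.7190, -0.3460]

0.8860 -0.4730 -0.8180 -0.7190 -0.3460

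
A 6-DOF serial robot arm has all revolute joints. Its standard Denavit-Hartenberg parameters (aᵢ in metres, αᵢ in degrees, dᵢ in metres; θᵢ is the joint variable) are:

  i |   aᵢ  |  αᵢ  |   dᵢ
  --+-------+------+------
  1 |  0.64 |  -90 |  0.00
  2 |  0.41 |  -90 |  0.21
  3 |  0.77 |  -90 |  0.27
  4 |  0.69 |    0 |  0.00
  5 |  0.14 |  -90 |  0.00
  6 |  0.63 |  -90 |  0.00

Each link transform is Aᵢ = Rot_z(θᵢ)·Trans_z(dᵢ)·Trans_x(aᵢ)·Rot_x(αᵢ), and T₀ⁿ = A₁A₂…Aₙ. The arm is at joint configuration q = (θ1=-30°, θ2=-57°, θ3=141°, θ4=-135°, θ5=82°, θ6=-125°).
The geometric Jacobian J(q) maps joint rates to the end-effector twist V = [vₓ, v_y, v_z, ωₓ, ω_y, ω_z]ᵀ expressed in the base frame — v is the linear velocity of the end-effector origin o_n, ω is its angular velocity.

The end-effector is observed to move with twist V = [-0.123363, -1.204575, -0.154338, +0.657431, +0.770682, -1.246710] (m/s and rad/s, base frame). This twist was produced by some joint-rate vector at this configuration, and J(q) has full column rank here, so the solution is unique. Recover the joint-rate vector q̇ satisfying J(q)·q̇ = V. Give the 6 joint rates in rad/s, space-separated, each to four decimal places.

o_n = [1.2206, -0.1073, -0.3421]
J₁: ẑ×o_n = [0.1073, 1.2206, -0.0000], ω = ẑ
J2: z=[0.5000, 0.8660, 0.0000] o=[0.5543, -0.3200, 0.0000] → [-0.2962, 0.1710, -0.4708, 0.5000, 0.8660, 0.0000]
J3: z=[0.7263, -0.4193, -0.5446] o=[0.8526, -0.2498, 0.3439] → [0.3652, 0.2978, 0.2578, 0.7263, -0.4193, -0.5446]
J4: z=[0.0917, 0.8444, -0.5278] o=[0.5242, -0.6197, -0.3051] → [0.2392, -0.3642, -0.5411, 0.0917, 0.8444, -0.5278]
J5: z=[0.0917, 0.8444, -0.5278] o=[1.2109, -0.6616, -0.2528] → [0.2172, 0.0031, 0.0427, 0.0917, 0.8444, -0.5278]
J6: z=[-0.9811, -0.0139, -0.1928] o=[1.2348, -0.7366, -0.3686] → [0.1209, 0.0288, -0.6176, -0.9811, -0.0139, -0.1928]
q̇ = J⁺·V = [-0.9830, 0.4610, 0.1150, 0.3010, 0.1910, -0.3040]

-0.9830 0.4610 0.1150 0.3010 0.1910 -0.3040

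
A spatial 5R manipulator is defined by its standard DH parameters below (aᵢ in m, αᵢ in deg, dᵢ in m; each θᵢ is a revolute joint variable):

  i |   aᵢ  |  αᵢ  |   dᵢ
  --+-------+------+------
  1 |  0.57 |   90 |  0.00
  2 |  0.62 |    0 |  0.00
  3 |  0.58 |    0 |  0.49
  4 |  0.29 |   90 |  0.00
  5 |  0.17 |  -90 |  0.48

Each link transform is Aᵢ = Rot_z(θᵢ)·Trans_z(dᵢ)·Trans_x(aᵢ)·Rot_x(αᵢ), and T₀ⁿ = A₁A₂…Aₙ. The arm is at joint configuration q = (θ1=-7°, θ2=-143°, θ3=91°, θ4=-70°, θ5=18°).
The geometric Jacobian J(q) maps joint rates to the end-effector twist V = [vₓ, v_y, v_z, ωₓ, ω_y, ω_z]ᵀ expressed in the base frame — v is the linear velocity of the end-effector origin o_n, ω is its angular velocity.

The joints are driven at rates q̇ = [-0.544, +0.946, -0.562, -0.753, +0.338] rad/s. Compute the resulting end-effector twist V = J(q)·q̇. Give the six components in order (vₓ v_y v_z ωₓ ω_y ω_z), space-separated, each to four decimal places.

0.2014 0.0378 -0.0777 -0.2395 0.4012 -0.3649

o_n = [-0.2790, -0.5123, -0.9589]
J₁: ẑ×o_n = [0.5123, -0.2790, 0.0000], ω = ẑ
J2: z=[-0.1219, -0.9925, 0.0000] o=[0.5658, -0.0695, 0.0000] → [0.9517, -0.1169, -0.7845, -0.1219, -0.9925, 0.0000]
J3: z=[-0.1219, -0.9925, 0.0000] o=[0.0743, -0.0091, -0.3731] → [0.5814, -0.0714, -0.2893, -0.1219, -0.9925, 0.0000]
J4: z=[-0.1219, -0.9925, 0.0000] o=[0.3690, -0.5390, -0.8302] → [0.1277, -0.0157, -0.6464, -0.1219, -0.9925, 0.0000]
J5: z=[-0.8417, 0.1034, 0.5299] o=[0.2165, -0.5203, -1.0761] → [0.0079, -0.1639, 0.0446, -0.8417, 0.1034, 0.5299]
V = J·q̇ = [0.2014, 0.0378, -0.0777, -0.2395, 0.4012, -0.3649]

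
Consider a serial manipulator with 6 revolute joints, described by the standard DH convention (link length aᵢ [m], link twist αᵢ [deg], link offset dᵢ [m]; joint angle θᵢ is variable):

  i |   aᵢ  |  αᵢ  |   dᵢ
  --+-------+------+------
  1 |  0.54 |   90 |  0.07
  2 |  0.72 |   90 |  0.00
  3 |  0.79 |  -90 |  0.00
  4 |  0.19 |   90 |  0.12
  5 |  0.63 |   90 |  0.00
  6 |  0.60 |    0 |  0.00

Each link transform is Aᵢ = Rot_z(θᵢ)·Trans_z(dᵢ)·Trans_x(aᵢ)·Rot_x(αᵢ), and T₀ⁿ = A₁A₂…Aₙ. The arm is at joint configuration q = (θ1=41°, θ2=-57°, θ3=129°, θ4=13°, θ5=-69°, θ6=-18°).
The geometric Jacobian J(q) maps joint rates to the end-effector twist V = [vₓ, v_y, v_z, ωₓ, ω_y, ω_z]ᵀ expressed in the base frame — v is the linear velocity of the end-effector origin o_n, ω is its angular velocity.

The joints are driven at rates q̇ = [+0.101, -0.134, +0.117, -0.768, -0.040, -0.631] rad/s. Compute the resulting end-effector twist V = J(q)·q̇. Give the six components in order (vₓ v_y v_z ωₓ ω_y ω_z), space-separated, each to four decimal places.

o_n = [1.9789, -0.5073, -0.2979]
J₁: ẑ×o_n = [0.5073, 1.9789, -0.0000], ω = ẑ
J2: z=[0.6561, -0.7547, 0.0000] o=[0.4075, 0.3543, 0.0700] → [0.2776, 0.2414, 0.6207, 0.6561, -0.7547, 0.0000]
J3: z=[-0.6330, -0.5502, -0.5446] o=[0.7035, 0.6115, -0.5338] → [-0.7392, -0.5453, 1.4099, -0.6330, -0.5502, -0.5446]
J4: z=[-0.7323, 0.1973, 0.6518] o=[0.9019, -0.0295, -0.1169] → [0.2757, 0.5694, 0.1375, -0.7323, 0.1973, 0.6518]
J5: z=[-0.5602, -0.7186, -0.4120] o=[0.8876, -0.1325, 0.0823] → [0.1188, -0.6625, 0.9942, -0.5602, -0.7186, -0.4120]
J6: z=[-0.0990, 0.5518, -0.8281] o=[1.4057, -0.3991, -0.1573] → [-0.1672, -0.4885, -0.3056, -0.0990, 0.5518, -0.8281]
V = J·q̇ = [-0.1835, 0.0012, 0.1293, 0.4853, -0.4342, 0.0757]

-0.1835 0.0012 0.1293 0.4853 -0.4342 0.0757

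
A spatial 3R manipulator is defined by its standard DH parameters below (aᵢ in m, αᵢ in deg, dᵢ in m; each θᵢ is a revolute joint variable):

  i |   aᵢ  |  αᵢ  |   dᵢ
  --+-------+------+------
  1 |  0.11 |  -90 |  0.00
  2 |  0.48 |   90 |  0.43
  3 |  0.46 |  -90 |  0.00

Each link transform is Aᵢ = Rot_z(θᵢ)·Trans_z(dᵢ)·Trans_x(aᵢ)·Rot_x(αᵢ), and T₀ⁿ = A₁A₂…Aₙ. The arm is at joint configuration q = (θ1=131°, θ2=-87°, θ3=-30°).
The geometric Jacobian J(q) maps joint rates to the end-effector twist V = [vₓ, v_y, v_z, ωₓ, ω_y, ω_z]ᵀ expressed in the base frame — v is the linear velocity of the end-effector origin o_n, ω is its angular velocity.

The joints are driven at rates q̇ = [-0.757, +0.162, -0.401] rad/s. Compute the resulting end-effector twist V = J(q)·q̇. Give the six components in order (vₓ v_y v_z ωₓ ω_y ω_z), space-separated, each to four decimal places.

0.0203 0.4001 -0.0996 -0.3850 0.1959 -0.7780

o_n = [-0.2533, -0.0135, 0.8772]
J₁: ẑ×o_n = [0.0135, -0.2533, 0.0000], ω = ẑ
J2: z=[-0.7547, -0.6561, 0.0000] o=[-0.0722, 0.0830, 0.0000] → [-0.5755, 0.6620, -0.0460, -0.7547, -0.6561, 0.0000]
J3: z=[0.6552, -0.7537, 0.0523] o=[-0.4132, -0.1801, 0.4793] → [-0.3086, -0.2523, 0.2297, 0.6552, -0.7537, 0.0523]
V = J·q̇ = [0.0203, 0.4001, -0.0996, -0.3850, 0.1959, -0.7780]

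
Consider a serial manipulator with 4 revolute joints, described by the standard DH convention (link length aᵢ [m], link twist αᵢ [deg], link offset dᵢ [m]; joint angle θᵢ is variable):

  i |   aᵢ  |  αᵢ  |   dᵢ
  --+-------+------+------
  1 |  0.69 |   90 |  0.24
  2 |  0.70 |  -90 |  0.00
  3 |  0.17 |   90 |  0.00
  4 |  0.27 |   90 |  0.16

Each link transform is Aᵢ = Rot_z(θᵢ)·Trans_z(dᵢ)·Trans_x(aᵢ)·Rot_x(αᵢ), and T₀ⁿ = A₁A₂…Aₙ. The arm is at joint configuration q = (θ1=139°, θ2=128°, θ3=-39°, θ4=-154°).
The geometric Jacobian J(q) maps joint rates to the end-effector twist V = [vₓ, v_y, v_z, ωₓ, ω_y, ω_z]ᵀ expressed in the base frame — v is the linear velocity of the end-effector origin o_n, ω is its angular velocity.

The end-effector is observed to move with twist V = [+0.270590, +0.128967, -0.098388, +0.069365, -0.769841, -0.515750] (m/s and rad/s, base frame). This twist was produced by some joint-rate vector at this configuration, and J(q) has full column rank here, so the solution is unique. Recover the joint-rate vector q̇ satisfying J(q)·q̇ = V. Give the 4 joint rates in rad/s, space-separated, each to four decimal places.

o_n = [-0.2873, 0.3539, 0.7406]
J₁: ẑ×o_n = [-0.3539, -0.2873, 0.0000], ω = ẑ
J2: z=[0.6561, 0.7547, 0.0000] o=[-0.5207, 0.4527, 0.2400] → [0.3778, -0.3284, -0.2409, 0.6561, 0.7547, 0.0000]
J3: z=[0.5947, -0.5170, -0.6157] o=[-0.1955, 0.1699, 0.7916] → [0.1396, 0.0869, 0.0619, 0.5947, -0.5170, -0.6157]
J4: z=[0.2174, 0.8407, -0.4959] o=[-0.0639, 0.1973, 0.8957] → [-0.0527, 0.1445, 0.2219, 0.2174, 0.8407, -0.4959]
q̇ = J⁺·V = [-0.5730, -0.0560, 0.4040, -0.6170]

-0.5730 -0.0560 0.4040 -0.6170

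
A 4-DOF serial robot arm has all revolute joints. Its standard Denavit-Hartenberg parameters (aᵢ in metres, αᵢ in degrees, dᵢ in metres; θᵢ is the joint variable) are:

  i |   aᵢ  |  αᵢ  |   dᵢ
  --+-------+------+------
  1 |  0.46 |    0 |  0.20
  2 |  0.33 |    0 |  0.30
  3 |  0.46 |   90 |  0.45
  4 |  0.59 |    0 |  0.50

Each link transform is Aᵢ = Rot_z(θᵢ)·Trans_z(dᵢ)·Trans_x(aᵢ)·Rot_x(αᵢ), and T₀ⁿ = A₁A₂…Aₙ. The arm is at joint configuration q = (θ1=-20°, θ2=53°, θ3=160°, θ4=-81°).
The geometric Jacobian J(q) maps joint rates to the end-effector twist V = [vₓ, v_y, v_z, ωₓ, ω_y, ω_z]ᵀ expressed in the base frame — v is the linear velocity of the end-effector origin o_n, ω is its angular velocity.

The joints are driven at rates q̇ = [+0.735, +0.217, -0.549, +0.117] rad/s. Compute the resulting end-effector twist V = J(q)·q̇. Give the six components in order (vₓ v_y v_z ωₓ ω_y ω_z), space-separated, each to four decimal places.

-0.2682 0.3037 0.0108 -0.0263 0.1140 0.4030

o_n = [0.0584, 0.3853, 0.3673]
J₁: ẑ×o_n = [-0.3853, 0.0584, 0.0000], ω = ẑ
J2: z=[0.0000, 0.0000, 1.0000] o=[0.4323, -0.1573, 0.2000] → [-0.5427, -0.3739, 0.0000, 0.0000, 0.0000, 1.0000]
J3: z=[0.0000, 0.0000, 1.0000] o=[0.7090, 0.0224, 0.5000] → [-0.3629, -0.6506, 0.0000, 0.0000, 0.0000, 1.0000]
J4: z=[-0.2250, 0.9744, 0.0000] o=[0.2608, -0.0811, 0.9500] → [-0.5678, -0.1311, 0.0923, -0.2250, 0.9744, 0.0000]
V = J·q̇ = [-0.2682, 0.3037, 0.0108, -0.0263, 0.1140, 0.4030]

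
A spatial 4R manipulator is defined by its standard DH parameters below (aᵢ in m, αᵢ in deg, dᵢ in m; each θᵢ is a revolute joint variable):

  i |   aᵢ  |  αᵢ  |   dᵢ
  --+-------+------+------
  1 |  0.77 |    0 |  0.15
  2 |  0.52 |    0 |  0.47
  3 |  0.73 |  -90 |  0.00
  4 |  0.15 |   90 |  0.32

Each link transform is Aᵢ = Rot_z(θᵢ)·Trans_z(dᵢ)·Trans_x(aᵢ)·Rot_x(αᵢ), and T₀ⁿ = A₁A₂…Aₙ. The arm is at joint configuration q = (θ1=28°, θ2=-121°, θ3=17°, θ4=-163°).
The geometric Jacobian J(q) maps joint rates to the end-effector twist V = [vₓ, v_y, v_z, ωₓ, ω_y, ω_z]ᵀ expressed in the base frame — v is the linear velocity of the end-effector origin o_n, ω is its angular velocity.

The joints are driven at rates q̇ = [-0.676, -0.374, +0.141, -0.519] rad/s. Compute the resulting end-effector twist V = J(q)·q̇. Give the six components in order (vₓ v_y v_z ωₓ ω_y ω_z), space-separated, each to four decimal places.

o_n = [1.1050, -0.6495, 0.6639]
J₁: ẑ×o_n = [0.6495, 1.1050, -0.0000], ω = ẑ
J2: z=[0.0000, 0.0000, 1.0000] o=[0.6799, 0.3615, 0.1500] → [1.0110, 0.4252, -0.0000, 0.0000, 0.0000, 1.0000]
J3: z=[0.0000, 0.0000, 1.0000] o=[0.6527, -0.1578, 0.6200] → [0.4917, 0.4524, -0.0000, 0.0000, 0.0000, 1.0000]
J4: z=[0.9703, 0.2419, 0.0000] o=[0.8293, -0.8661, 0.6200] → [0.0106, -0.0426, 0.1434, 0.9703, 0.2419, 0.0000]
V = J·q̇ = [-0.7534, -0.8202, -0.0744, -0.5036, -0.1256, -0.9090]

-0.7534 -0.8202 -0.0744 -0.5036 -0.1256 -0.9090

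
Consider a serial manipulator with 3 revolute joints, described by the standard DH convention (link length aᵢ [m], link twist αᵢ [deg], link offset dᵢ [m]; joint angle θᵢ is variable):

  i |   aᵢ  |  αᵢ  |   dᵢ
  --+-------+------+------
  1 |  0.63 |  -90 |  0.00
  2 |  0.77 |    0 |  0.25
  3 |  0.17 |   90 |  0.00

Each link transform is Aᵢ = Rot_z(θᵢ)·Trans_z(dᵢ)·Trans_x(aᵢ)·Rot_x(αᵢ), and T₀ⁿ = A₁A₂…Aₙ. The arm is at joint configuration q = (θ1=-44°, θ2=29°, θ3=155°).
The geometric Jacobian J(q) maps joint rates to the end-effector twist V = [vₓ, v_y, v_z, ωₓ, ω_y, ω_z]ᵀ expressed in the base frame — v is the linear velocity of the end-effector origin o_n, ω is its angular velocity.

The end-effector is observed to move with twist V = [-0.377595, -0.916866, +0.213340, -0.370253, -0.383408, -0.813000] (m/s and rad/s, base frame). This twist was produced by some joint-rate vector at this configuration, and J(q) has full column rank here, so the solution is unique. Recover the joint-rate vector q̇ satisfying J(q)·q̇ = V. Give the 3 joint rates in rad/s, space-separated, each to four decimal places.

-0.8130 -0.4510 -0.0820

o_n = [0.9893, -0.6078, -0.3614]
J₁: ẑ×o_n = [0.6078, 0.9893, -0.0000], ω = ẑ
J2: z=[0.6947, 0.7193, 0.0000] o=[0.4532, -0.4376, 0.0000] → [-0.2600, 0.2511, -0.5039, 0.6947, 0.7193, 0.0000]
J3: z=[0.6947, 0.7193, 0.0000] o=[1.1113, -0.7256, -0.3733] → [0.0085, -0.0082, 0.1696, 0.6947, 0.7193, 0.0000]
q̇ = J⁺·V = [-0.8130, -0.4510, -0.0820]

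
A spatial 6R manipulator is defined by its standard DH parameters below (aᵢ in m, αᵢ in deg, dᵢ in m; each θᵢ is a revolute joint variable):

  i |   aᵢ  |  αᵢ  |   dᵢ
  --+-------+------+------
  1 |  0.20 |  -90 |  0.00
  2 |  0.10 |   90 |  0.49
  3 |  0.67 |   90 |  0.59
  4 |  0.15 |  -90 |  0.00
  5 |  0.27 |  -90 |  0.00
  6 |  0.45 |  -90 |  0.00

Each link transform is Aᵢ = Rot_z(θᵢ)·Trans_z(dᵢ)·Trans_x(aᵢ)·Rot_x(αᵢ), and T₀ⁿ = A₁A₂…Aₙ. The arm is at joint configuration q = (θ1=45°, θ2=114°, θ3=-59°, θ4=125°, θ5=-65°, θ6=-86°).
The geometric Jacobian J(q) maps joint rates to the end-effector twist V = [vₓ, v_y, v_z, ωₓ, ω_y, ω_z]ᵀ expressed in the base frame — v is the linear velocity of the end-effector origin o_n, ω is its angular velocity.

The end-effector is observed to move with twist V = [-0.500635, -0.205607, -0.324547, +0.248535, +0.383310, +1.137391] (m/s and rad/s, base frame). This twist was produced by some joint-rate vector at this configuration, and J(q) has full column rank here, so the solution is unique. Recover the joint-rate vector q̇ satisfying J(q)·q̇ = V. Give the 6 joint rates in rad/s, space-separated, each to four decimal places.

o_n = [0.3601, 0.6806, -0.1725]
J₁: ẑ×o_n = [-0.6806, 0.3601, 0.0000], ω = ẑ
J2: z=[-0.7071, 0.7071, 0.0000] o=[0.1414, 0.1414, 0.0000] → [-0.1220, -0.1220, -0.5359, -0.7071, 0.7071, 0.0000]
J3: z=[0.6460, 0.6460, -0.4067] o=[-0.2338, 0.4591, -0.0914] → [0.0377, -0.1892, -0.2406, 0.6460, 0.6460, -0.4067]
J4: z=[0.6107, -0.1177, 0.7831] o=[0.4542, 0.3349, -0.6466] → [-0.3264, -0.3631, 0.2000, 0.6107, -0.1177, 0.7831]
J5: z=[-0.7457, 0.2473, 0.6187] o=[0.4941, 0.4792, -0.6561] → [-0.0050, 0.2777, -0.1170, -0.7457, 0.2473, 0.6187]
J6: z=[-0.0166, 0.9214, -0.3883] o=[0.6740, 0.5601, -0.4717] → [0.3224, 0.1268, 0.2872, -0.0166, 0.9214, -0.3883]
q̇ = J⁺·V = [0.1870, 0.1770, 0.7650, 0.7840, 0.8120, -0.3740]

0.1870 0.1770 0.7650 0.7840 0.8120 -0.3740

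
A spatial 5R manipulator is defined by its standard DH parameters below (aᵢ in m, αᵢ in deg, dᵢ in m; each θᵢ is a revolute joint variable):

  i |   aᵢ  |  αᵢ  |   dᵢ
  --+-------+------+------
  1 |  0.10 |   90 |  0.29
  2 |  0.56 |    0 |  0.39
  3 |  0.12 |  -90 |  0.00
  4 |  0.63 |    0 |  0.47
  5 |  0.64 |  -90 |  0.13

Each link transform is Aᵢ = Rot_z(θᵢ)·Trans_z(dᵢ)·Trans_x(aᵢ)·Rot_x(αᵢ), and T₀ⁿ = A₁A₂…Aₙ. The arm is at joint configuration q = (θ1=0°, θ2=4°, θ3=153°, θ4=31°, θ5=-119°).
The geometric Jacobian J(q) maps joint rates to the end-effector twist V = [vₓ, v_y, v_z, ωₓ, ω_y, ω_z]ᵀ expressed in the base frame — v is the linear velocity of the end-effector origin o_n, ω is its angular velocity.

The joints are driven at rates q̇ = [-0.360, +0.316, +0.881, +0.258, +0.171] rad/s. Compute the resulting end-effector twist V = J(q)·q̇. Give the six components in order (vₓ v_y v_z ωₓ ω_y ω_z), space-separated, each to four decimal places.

-0.0997 0.2223 -0.7814 -0.1676 -1.1970 -0.7549

o_n = [-0.2039, -0.7051, 0.0434]
J₁: ẑ×o_n = [0.7051, -0.2039, 0.0000], ω = ẑ
J2: z=[0.0000, -1.0000, 0.0000] o=[0.1000, 0.0000, 0.2900] → [0.2466, -0.0000, -0.3039, 0.0000, -1.0000, 0.0000]
J3: z=[0.0000, -1.0000, 0.0000] o=[0.6586, -0.3900, 0.3291] → [0.2857, -0.0000, -0.8625, 0.0000, -1.0000, 0.0000]
J4: z=[-0.3907, -0.0000, -0.9205] o=[0.5482, -0.3900, 0.3760] → [-0.2901, 0.5624, 0.1231, -0.3907, -0.0000, -0.9205]
J5: z=[-0.3907, -0.0000, -0.9205] o=[-0.1326, -0.0655, 0.1543] → [-0.5888, 0.0223, 0.2499, -0.3907, -0.0000, -0.9205]
V = J·q̇ = [-0.0997, 0.2223, -0.7814, -0.1676, -1.1970, -0.7549]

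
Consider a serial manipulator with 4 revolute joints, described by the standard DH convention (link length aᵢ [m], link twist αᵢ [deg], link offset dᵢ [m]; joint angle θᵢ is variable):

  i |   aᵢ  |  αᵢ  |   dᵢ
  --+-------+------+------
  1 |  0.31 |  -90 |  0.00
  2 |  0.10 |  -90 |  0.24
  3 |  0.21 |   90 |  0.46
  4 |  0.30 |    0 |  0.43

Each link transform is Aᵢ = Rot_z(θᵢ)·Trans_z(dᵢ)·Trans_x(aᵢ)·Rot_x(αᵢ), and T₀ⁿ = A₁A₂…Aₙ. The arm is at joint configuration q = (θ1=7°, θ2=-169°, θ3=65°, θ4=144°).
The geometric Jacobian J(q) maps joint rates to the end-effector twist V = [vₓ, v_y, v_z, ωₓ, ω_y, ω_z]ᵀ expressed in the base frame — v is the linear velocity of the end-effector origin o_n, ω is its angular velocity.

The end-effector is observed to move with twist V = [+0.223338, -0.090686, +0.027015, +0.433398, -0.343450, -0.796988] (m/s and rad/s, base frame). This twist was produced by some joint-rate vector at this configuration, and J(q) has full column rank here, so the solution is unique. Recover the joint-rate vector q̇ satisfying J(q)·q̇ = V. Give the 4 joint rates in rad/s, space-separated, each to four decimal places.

o_n = [-0.0905, 0.4436, 0.7154]
J₁: ẑ×o_n = [-0.4436, -0.0905, 0.0000], ω = ẑ
J2: z=[-0.1219, 0.9925, 0.0000] o=[0.3077, 0.0378, 0.0000] → [0.7101, 0.0872, 0.3457, -0.1219, 0.9925, 0.0000]
J3: z=[0.1894, 0.0233, 0.9816] o=[0.1810, 0.2640, 0.0191] → [-0.1601, -0.3984, 0.0403, 0.1894, 0.0233, 0.9816]
J4: z=[-0.9345, 0.3110, 0.1729] o=[0.2049, 0.0752, 0.4876] → [0.0072, 0.1619, -0.2525, -0.9345, 0.3110, 0.1729]
q̇ = J⁺·V = [-0.9660, -0.2310, 0.2400, -0.3850]

-0.9660 -0.2310 0.2400 -0.3850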